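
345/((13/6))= 2070/13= 159.23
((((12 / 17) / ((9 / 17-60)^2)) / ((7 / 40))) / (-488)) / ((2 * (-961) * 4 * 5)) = 0.00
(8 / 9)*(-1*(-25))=200 / 9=22.22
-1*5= -5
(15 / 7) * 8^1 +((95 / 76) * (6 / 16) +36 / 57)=77643 / 4256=18.24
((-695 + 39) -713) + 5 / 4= -5471 / 4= -1367.75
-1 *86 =-86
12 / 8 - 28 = -53 / 2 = -26.50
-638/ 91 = -7.01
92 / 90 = 1.02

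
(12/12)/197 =1/197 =0.01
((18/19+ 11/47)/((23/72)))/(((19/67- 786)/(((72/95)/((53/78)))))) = -5716324224/1088803219039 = -0.01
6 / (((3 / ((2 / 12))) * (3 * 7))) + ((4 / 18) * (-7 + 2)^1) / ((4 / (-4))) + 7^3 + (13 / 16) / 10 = 3469619 / 10080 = 344.21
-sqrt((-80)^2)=-80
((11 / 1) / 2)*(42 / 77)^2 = 18 / 11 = 1.64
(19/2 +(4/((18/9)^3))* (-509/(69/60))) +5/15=-29183/138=-211.47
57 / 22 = 2.59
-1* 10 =-10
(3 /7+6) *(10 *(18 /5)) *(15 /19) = 24300 /133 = 182.71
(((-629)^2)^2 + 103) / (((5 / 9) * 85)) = 1408786208856 / 425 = 3314791079.66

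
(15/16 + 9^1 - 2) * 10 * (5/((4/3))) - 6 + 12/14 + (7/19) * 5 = 1252777/4256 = 294.36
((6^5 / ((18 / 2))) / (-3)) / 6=-48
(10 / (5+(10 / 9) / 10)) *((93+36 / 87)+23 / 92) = 488925 / 2668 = 183.26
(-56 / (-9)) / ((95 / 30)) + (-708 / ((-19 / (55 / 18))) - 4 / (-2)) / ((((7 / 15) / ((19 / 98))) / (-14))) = -1876652 / 2793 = -671.91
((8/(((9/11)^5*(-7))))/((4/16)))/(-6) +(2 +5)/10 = 34448363/12400290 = 2.78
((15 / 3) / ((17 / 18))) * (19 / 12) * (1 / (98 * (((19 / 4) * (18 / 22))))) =0.02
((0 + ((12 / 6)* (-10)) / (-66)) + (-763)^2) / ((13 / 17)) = 326596979 / 429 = 761298.32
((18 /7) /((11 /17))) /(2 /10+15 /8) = 12240 /6391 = 1.92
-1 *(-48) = 48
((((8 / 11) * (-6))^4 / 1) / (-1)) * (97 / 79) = -514916352 / 1156639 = -445.18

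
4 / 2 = 2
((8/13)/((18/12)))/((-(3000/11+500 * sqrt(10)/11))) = -44/21125+22 * sqrt(10)/63375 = -0.00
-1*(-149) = 149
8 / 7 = 1.14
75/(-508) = -75/508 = -0.15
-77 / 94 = -0.82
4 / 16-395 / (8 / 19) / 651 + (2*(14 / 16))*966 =8797921 / 5208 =1689.31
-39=-39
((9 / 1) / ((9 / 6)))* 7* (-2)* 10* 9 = -7560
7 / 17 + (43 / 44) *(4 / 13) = 1732 / 2431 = 0.71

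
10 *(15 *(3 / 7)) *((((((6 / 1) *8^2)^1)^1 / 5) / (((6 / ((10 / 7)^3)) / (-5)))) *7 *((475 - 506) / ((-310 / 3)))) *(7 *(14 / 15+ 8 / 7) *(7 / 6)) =-20928000 / 49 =-427102.04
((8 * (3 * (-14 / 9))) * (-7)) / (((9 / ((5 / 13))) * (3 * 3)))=3920 / 3159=1.24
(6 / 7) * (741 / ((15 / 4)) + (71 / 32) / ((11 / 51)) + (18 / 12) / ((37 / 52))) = 41024631 / 227920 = 180.00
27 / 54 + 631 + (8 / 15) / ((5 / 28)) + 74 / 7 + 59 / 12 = 1364947 / 2100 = 649.97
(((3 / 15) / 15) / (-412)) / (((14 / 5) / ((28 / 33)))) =-1 / 101970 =-0.00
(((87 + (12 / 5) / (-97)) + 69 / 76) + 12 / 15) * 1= 3268861 / 36860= 88.68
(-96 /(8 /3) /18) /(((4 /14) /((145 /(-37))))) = 1015 /37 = 27.43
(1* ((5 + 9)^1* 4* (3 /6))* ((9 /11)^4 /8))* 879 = 40369833 /29282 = 1378.66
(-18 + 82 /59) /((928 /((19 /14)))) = -665 /27376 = -0.02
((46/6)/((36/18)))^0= 1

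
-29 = -29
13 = 13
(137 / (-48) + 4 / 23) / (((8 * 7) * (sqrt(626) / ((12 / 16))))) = -2959 * sqrt(626) / 51602432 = -0.00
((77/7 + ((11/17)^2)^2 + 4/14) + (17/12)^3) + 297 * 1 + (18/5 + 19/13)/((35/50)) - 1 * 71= 3251002819499/13133510208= 247.53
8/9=0.89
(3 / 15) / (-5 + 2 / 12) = -6 / 145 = -0.04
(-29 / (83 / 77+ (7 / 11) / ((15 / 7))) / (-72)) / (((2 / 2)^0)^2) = 0.29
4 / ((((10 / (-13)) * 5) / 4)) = -104 / 25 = -4.16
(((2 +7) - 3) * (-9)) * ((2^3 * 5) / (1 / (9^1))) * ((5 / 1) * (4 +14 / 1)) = -1749600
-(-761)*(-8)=-6088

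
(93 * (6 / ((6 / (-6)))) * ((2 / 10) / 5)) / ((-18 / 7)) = 8.68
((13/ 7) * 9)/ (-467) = -117/ 3269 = -0.04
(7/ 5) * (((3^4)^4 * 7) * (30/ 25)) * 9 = 113901623766/ 25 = 4556064950.64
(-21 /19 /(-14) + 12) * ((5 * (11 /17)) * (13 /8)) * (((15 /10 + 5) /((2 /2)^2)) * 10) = 1254825 /304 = 4127.71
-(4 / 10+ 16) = -82 / 5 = -16.40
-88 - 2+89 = -1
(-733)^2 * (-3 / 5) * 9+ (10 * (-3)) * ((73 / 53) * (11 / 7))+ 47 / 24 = -129171377527 / 44520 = -2901423.57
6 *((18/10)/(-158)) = -27/395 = -0.07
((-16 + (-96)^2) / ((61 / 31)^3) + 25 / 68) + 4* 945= 4987.86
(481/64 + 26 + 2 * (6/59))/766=127323/2892416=0.04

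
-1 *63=-63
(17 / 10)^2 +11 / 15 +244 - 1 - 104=42787 / 300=142.62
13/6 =2.17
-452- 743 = -1195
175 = 175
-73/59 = -1.24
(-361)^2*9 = 1172889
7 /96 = 0.07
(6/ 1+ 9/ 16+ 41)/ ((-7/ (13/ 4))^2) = 128609/ 12544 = 10.25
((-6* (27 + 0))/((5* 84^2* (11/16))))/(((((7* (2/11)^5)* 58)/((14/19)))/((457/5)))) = -60218433/10799600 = -5.58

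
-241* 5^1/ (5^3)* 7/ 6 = -11.25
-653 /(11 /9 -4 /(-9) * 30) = -5877 /131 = -44.86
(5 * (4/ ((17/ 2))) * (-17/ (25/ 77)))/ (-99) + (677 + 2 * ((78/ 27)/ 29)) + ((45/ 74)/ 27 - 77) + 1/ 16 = 154905671/ 257520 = 601.53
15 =15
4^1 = 4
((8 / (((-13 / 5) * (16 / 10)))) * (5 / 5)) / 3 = -25 / 39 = -0.64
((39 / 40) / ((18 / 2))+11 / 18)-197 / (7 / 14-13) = 29663 / 1800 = 16.48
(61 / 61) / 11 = 1 / 11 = 0.09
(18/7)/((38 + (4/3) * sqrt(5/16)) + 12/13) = 1065636/16124353 -9126 * sqrt(5)/16124353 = 0.06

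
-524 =-524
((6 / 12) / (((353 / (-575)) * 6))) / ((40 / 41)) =-4715 / 33888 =-0.14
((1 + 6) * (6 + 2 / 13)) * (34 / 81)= 19040 / 1053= 18.08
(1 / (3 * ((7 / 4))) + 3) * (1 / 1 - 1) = 0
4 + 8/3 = 20/3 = 6.67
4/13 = 0.31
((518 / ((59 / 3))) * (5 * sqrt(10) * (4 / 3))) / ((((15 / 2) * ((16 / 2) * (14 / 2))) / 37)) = 2738 * sqrt(10) / 177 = 48.92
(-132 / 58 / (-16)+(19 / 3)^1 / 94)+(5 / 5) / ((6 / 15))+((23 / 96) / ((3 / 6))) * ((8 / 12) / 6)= 1626815 / 588816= 2.76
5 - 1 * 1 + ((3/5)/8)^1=163/40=4.08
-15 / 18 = -5 / 6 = -0.83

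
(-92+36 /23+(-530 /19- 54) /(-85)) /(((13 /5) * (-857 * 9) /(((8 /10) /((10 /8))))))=5908288 /2069162225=0.00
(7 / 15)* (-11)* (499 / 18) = -38423 / 270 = -142.31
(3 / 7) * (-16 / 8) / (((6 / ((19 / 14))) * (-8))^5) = 2476099 / 159879637499904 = 0.00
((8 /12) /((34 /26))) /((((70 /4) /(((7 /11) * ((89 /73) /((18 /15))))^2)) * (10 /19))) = 13695409 /591934662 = 0.02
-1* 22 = -22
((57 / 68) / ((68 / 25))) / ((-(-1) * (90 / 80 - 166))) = -0.00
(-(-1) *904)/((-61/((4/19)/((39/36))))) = -43392/15067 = -2.88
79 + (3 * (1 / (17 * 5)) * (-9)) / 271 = 1819738 / 23035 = 79.00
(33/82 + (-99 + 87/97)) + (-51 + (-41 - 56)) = -1954303/7954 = -245.70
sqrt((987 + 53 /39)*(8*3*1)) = 4*sqrt(250549) /13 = 154.01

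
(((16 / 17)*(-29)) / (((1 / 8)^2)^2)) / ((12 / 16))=-7602176 / 51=-149062.27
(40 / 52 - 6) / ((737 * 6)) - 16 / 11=-41842 / 28743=-1.46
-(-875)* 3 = 2625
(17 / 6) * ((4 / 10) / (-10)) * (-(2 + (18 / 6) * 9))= 3.29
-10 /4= -5 /2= -2.50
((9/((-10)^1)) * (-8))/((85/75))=108/17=6.35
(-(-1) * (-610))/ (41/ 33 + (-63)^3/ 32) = 644160/ 8250239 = 0.08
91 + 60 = 151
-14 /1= -14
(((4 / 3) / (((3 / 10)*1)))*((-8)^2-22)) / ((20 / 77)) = 2156 / 3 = 718.67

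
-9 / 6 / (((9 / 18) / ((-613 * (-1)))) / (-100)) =183900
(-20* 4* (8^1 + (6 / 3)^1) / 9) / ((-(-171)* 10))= -80 / 1539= -0.05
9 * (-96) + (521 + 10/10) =-342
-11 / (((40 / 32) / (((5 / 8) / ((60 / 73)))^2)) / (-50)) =293095 / 1152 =254.42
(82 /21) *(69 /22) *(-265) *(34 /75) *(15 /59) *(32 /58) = -27188576 /131747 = -206.37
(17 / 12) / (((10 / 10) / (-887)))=-15079 / 12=-1256.58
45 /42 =15 /14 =1.07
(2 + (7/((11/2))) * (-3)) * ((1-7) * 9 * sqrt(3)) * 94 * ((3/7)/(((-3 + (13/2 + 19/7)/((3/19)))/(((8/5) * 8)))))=7796736 * sqrt(3)/8525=1584.09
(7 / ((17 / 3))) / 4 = 0.31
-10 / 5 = -2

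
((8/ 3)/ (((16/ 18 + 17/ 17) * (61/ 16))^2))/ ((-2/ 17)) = -27648/ 63257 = -0.44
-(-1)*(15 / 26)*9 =135 / 26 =5.19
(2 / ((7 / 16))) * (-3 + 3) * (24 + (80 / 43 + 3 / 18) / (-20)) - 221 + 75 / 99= -7268 / 33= -220.24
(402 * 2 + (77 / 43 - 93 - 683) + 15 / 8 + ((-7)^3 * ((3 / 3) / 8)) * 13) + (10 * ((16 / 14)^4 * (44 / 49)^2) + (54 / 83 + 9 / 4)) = -509.05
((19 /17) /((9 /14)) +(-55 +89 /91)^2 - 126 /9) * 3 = 3682024412 /422331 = 8718.34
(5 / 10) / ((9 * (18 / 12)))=1 / 27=0.04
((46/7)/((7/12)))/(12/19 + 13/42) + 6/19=1227174/99883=12.29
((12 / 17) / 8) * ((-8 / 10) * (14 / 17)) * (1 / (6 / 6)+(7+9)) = -84 / 85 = -0.99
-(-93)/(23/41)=3813/23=165.78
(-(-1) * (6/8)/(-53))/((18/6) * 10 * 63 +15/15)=-3/400892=-0.00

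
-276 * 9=-2484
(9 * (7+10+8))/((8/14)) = 1575/4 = 393.75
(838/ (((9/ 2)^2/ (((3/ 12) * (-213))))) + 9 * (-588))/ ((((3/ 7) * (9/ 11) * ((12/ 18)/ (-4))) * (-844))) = -7791707/ 51273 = -151.97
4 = 4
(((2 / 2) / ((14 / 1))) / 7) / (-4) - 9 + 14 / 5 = -12157 / 1960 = -6.20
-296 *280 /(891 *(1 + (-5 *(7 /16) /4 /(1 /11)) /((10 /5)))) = 10608640 /228987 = 46.33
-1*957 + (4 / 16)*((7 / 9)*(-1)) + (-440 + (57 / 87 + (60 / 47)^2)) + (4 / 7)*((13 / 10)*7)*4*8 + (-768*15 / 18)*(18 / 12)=-25235660143 / 11530980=-2188.51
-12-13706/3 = -13742/3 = -4580.67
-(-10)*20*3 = 600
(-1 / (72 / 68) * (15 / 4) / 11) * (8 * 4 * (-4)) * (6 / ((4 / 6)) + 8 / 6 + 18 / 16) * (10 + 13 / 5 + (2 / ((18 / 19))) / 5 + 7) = 765850 / 81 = 9454.94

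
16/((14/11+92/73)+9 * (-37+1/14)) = -179872/3707883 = -0.05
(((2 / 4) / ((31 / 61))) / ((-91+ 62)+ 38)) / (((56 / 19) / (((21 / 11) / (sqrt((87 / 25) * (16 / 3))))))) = 5795 * sqrt(29) / 1898688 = 0.02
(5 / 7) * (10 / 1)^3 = 5000 / 7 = 714.29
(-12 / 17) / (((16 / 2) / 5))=-15 / 34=-0.44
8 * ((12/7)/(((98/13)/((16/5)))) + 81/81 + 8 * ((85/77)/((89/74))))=121833416/1678985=72.56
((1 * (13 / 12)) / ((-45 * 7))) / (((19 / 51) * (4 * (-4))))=221 / 383040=0.00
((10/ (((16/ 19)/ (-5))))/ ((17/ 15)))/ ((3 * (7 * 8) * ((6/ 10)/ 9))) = -35625/ 7616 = -4.68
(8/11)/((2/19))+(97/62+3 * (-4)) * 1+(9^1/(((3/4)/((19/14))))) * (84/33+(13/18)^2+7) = 10339093/64449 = 160.42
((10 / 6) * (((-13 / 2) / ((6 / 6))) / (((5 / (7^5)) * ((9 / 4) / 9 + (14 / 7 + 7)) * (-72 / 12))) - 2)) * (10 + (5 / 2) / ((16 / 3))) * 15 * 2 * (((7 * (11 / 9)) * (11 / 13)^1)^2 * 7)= 1828526481345025 / 24311664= 75211901.63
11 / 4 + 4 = 27 / 4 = 6.75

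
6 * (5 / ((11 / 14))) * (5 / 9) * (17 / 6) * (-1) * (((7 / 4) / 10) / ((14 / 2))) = -595 / 396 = -1.50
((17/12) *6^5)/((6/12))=22032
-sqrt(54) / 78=-sqrt(6) / 26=-0.09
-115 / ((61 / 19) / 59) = -128915 / 61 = -2113.36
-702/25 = -28.08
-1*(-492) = 492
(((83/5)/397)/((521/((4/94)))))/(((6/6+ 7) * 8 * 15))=83/23331213600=0.00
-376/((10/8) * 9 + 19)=-1504/121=-12.43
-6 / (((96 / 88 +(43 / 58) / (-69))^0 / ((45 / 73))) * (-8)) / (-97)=-0.00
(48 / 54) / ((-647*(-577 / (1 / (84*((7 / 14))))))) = 4 / 70557291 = 0.00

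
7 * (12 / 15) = 28 / 5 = 5.60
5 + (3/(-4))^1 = 17/4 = 4.25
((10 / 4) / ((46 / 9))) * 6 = 2.93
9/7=1.29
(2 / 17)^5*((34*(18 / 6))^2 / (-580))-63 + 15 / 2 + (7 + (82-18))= 22083359 / 1424770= 15.50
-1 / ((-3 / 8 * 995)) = 8 / 2985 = 0.00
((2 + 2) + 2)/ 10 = 3/ 5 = 0.60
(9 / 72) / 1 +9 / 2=37 / 8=4.62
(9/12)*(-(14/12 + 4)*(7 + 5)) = -93/2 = -46.50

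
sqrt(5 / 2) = sqrt(10) / 2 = 1.58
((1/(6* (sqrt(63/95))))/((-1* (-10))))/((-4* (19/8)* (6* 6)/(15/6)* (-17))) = sqrt(665)/2930256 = 0.00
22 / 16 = 1.38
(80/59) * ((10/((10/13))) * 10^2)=1762.71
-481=-481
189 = 189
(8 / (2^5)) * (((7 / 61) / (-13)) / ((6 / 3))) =-7 / 6344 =-0.00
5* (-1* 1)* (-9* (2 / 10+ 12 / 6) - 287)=1534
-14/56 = -1/4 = -0.25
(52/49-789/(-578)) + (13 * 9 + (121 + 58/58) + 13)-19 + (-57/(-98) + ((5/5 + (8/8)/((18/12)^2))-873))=-11571416/18207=-635.55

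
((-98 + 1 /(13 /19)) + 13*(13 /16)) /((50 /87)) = -1555821 /10400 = -149.60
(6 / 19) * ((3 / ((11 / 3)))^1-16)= -1002 / 209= -4.79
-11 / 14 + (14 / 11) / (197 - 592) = -0.79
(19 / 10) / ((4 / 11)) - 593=-23511 / 40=-587.78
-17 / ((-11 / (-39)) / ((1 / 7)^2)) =-663 / 539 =-1.23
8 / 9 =0.89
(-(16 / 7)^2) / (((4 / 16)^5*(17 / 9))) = -2359296 / 833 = -2832.29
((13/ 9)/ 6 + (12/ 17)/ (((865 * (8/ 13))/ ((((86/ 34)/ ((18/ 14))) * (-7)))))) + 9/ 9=8251238/ 6749595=1.22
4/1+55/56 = 279/56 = 4.98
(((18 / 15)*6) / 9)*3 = 2.40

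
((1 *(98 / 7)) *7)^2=9604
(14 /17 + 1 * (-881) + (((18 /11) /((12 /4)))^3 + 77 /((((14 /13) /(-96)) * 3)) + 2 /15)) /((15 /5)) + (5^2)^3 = 14569.04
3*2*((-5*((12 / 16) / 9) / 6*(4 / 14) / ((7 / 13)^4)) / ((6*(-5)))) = 28561 / 605052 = 0.05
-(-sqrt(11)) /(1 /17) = 17*sqrt(11) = 56.38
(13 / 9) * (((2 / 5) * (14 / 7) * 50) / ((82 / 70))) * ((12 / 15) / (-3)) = -14560 / 1107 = -13.15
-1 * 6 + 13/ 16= -83/ 16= -5.19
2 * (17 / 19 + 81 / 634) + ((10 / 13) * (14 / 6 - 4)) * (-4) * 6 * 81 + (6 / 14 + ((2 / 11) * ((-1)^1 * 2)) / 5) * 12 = 75321272141 / 30145115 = 2498.62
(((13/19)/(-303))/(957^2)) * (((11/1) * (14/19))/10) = -91/45535595985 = -0.00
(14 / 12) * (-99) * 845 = -195195 / 2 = -97597.50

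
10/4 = 5/2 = 2.50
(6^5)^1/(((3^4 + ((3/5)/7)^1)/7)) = 317520/473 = 671.29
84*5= 420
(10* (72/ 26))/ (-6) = -60/ 13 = -4.62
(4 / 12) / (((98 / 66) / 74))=16.61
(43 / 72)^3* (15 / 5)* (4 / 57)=79507 / 1772928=0.04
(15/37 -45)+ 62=644/37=17.41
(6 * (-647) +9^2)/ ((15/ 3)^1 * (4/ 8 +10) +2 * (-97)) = 7602/ 283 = 26.86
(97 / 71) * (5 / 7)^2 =2425 / 3479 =0.70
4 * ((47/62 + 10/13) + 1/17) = 43466/6851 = 6.34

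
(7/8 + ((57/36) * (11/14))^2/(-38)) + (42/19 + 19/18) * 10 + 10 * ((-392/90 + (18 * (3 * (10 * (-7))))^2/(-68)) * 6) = -76623787006411/6077568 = -12607639.60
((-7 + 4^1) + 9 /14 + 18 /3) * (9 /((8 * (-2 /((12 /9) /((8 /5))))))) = -1.71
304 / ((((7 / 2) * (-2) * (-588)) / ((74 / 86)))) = 2812 / 44247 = 0.06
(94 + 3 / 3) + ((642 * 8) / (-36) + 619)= 1714 / 3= 571.33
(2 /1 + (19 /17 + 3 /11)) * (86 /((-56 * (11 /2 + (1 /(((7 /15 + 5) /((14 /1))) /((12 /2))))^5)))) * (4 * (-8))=0.00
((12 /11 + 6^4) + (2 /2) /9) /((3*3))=144.13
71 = 71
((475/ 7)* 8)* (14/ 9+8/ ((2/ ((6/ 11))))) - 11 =1398377/ 693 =2017.86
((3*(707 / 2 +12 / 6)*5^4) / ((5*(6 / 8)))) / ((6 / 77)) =2281125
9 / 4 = 2.25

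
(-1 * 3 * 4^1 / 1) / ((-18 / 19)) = 12.67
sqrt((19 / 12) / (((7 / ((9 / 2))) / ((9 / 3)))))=3 * sqrt(266) / 28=1.75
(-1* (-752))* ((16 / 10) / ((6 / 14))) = 42112 / 15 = 2807.47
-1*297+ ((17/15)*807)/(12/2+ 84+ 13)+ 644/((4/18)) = 1344088/515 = 2609.88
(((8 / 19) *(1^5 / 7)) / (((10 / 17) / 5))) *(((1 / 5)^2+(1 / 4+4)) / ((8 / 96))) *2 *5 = 175032 / 665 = 263.21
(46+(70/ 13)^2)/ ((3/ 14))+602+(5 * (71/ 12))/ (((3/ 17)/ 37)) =43528655/ 6084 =7154.61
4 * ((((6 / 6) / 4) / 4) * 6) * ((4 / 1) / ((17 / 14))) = 84 / 17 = 4.94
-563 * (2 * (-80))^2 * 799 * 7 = -80610790400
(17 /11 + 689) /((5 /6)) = 45576 /55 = 828.65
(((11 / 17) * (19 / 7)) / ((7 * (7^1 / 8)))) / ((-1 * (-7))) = 1672 / 40817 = 0.04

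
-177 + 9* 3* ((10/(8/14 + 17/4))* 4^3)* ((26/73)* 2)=173447/73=2375.99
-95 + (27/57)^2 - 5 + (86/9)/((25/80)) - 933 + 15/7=-1000.05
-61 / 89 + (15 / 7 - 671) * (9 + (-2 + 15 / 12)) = -6876371 / 1246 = -5518.76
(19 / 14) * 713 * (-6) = -40641 / 7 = -5805.86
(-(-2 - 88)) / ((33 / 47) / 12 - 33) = -16920 / 6193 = -2.73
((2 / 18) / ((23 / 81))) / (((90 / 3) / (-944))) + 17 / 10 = -2441 / 230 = -10.61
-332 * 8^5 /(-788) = 2719744 /197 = 13805.81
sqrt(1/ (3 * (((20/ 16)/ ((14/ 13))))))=2 * sqrt(2730)/ 195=0.54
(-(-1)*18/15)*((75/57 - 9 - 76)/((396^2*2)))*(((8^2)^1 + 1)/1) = -3445/165528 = -0.02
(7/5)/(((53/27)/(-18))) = -3402/265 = -12.84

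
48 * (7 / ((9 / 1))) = 37.33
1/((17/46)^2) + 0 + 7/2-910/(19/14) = -7244875/10982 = -659.70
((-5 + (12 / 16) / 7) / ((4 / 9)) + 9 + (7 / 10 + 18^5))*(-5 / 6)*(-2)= 1058157347 / 336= 3149277.82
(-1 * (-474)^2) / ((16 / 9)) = -505521 / 4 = -126380.25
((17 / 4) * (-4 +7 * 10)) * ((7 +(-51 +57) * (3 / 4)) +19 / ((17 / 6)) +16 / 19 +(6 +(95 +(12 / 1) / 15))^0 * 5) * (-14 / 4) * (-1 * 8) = 3588585 / 19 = 188872.89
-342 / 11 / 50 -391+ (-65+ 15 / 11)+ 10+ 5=-440.26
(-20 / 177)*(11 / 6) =-110 / 531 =-0.21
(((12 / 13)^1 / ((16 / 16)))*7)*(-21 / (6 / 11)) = -3234 / 13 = -248.77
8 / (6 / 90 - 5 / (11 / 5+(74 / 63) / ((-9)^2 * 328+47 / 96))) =-3535167990 / 974829173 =-3.63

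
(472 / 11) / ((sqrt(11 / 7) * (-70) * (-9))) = 236 * sqrt(77) / 38115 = 0.05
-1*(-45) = 45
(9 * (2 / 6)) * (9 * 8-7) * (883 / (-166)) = -172185 / 166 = -1037.26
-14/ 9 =-1.56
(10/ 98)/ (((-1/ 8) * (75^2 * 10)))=-4/ 275625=-0.00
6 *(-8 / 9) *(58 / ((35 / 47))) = -43616 / 105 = -415.39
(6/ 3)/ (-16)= -1/ 8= -0.12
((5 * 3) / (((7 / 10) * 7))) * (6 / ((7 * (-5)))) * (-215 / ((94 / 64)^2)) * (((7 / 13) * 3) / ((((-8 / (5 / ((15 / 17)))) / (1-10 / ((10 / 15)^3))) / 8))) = 15679.64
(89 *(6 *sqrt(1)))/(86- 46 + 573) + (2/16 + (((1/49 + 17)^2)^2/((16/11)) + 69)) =1633104291168085/28270584104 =57766.91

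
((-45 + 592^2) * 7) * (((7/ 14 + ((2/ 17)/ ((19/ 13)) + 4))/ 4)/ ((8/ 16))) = 7258228747/ 1292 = 5617824.11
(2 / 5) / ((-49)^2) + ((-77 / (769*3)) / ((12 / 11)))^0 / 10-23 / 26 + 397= 12367076 / 31213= 396.22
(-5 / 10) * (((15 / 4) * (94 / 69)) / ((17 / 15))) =-3525 / 1564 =-2.25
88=88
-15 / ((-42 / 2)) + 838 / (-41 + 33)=-2913 / 28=-104.04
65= 65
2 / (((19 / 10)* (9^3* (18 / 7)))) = 70 / 124659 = 0.00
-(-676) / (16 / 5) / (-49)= -845 / 196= -4.31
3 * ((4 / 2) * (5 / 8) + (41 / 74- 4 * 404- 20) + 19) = -717147 / 148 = -4845.59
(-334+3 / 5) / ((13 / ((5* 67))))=-111689 / 13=-8591.46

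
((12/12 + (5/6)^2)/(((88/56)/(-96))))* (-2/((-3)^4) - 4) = 1113616/2673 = 416.62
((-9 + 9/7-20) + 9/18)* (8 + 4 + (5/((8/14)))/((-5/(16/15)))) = -9652/35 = -275.77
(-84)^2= 7056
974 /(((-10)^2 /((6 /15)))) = 487 /125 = 3.90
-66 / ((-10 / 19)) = 627 / 5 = 125.40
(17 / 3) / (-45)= -17 / 135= -0.13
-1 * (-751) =751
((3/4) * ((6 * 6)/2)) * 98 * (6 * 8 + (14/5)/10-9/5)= 61493.04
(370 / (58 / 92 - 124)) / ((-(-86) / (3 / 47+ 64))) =-5124722 / 2293835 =-2.23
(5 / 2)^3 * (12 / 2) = 375 / 4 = 93.75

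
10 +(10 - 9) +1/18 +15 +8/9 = 26.94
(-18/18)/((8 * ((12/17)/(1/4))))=-17/384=-0.04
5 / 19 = 0.26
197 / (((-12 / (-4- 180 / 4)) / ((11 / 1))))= 8848.58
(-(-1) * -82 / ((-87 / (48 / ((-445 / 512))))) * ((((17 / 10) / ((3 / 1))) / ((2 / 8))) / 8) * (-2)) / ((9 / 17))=97067008 / 1742175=55.72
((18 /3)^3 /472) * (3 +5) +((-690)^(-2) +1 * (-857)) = -23970206641 /28089900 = -853.34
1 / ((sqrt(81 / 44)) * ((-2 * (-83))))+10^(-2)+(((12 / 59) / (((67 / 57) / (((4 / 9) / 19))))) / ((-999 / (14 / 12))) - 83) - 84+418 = sqrt(11) / 747+297375080641 / 1184714100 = 251.01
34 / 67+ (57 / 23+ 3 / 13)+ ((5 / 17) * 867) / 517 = 38421827 / 10357061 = 3.71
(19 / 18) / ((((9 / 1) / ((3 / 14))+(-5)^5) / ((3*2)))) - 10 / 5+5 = 27728 / 9249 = 3.00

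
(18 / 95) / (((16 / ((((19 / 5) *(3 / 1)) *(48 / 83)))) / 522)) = 84564 / 2075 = 40.75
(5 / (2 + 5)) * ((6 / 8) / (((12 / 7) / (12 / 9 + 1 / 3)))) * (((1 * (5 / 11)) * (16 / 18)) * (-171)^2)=135375 / 22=6153.41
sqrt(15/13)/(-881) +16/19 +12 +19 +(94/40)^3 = 6812637/152000 - sqrt(195)/11453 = 44.82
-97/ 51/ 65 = -97/ 3315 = -0.03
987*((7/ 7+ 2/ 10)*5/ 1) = 5922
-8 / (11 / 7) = -5.09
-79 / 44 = -1.80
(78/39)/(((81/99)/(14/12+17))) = 1199/27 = 44.41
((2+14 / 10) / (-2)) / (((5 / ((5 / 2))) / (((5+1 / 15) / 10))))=-323 / 750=-0.43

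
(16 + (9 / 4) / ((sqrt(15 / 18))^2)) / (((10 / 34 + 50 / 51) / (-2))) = -29.34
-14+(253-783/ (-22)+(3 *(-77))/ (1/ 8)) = -34615/ 22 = -1573.41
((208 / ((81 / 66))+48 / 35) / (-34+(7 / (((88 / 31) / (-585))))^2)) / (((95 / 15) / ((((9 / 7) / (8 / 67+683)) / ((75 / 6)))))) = 167542245376 / 85833183740183191375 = 0.00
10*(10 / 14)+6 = 92 / 7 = 13.14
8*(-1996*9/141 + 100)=-10304/47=-219.23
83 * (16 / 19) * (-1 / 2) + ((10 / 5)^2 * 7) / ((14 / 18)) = 20 / 19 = 1.05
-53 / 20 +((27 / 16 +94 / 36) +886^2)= 565198307 / 720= 784997.65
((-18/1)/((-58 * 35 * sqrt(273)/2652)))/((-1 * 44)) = -153 * sqrt(273)/78155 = -0.03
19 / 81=0.23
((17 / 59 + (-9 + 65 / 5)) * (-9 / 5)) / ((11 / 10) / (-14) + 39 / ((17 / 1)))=-1083852 / 311107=-3.48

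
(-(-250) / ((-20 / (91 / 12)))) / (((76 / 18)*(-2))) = 6825 / 608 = 11.23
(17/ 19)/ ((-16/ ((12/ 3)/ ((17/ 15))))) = -15/ 76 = -0.20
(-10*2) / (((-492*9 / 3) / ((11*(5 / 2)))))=275 / 738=0.37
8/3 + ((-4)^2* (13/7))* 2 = 1304/21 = 62.10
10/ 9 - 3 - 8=-89/ 9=-9.89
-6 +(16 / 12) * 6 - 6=-4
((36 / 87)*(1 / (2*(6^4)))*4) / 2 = 1 / 3132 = 0.00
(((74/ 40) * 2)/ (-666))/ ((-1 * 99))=1/ 17820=0.00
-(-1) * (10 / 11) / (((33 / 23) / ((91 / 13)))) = 1610 / 363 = 4.44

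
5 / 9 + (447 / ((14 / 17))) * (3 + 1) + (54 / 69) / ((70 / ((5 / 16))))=2171.70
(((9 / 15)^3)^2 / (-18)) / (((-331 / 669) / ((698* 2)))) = 37823922 / 5171875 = 7.31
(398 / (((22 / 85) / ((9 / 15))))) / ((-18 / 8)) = -13532 / 33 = -410.06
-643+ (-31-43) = -717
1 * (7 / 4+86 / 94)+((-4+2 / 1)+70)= 13285 / 188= 70.66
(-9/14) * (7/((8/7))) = -63/16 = -3.94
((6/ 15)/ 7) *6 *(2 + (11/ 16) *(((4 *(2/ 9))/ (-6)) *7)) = 139/ 315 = 0.44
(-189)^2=35721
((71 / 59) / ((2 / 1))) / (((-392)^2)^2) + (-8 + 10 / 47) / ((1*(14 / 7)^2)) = -254945510998775 / 130955617673216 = -1.95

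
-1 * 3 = -3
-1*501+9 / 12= -2001 / 4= -500.25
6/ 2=3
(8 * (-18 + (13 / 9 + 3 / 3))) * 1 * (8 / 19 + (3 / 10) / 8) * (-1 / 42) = 697 / 513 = 1.36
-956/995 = -0.96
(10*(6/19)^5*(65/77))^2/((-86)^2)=6386739840000/67213168816786436521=0.00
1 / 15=0.07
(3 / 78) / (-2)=-1 / 52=-0.02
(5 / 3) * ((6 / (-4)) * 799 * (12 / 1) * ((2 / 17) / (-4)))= 705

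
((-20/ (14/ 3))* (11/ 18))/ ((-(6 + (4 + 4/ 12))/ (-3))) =-165/ 217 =-0.76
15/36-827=-9919/12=-826.58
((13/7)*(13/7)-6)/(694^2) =-125/23600164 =-0.00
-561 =-561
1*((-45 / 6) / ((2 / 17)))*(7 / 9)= -595 / 12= -49.58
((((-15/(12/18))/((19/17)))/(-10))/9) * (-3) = -51/76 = -0.67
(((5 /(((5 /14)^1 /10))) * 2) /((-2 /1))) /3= -140 /3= -46.67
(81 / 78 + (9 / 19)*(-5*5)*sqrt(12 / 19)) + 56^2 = 81563 / 26 - 450*sqrt(57) / 361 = 3127.63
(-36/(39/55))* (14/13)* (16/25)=-29568/845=-34.99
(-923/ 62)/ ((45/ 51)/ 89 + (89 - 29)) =-1396499/ 5629290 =-0.25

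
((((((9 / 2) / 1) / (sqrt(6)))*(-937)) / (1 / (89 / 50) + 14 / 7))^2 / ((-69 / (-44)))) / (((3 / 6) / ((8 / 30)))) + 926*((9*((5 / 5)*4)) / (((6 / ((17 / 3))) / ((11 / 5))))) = 111004655003 / 498180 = 222820.38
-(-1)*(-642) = -642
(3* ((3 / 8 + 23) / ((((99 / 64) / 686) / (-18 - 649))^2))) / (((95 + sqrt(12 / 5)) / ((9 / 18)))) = 432795160202316800 / 13398561 - 1822295411378176* sqrt(15) / 13398561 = 31774863018.66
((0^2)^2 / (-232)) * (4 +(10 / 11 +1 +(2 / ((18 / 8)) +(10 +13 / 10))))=0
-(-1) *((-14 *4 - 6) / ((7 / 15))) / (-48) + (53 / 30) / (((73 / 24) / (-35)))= -17.56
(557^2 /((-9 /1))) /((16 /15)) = -1551245 /48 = -32317.60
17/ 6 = 2.83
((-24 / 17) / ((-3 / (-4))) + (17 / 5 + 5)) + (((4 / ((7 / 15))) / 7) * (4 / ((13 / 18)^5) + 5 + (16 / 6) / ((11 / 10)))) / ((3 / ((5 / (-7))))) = -565036299782 / 357226564695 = -1.58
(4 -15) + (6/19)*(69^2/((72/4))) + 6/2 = 1435/19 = 75.53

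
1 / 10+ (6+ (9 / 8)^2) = 2357 / 320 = 7.37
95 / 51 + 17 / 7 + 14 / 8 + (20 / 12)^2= 37781 / 4284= 8.82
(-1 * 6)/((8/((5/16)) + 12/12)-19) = -15/19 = -0.79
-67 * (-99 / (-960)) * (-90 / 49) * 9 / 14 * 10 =895455 / 10976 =81.58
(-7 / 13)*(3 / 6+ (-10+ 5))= 63 / 26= 2.42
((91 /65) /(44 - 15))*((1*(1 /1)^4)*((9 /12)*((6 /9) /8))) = 7 /2320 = 0.00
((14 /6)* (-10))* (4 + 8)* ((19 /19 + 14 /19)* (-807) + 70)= 7084280 /19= 372856.84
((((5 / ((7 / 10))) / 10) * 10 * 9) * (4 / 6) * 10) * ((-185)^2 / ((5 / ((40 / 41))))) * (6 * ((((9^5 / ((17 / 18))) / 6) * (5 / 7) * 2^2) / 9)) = 1940113944000000 / 34153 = 56806545369.37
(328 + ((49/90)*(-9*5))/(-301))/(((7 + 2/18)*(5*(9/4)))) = 5643/1376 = 4.10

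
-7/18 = -0.39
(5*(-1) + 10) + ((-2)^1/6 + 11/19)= 299/57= 5.25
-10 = -10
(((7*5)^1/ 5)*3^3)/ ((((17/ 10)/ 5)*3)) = 185.29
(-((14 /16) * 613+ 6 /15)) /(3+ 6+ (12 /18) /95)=-71991 /1208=-59.60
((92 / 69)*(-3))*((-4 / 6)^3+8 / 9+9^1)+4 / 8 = -2045 / 54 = -37.87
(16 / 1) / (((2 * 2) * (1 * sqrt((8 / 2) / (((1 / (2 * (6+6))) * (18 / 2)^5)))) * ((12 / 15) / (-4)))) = -405 * sqrt(6) / 2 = -496.02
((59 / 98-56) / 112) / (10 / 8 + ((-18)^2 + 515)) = -5429 / 9222584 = -0.00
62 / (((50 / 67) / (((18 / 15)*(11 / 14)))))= 68541 / 875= 78.33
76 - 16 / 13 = 972 / 13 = 74.77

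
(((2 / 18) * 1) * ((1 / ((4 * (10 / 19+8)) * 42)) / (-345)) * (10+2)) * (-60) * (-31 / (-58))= 589 / 6807402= 0.00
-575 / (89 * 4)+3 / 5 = -1807 / 1780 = -1.02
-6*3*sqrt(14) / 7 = -18*sqrt(14) / 7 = -9.62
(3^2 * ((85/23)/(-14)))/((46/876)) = -45.24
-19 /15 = -1.27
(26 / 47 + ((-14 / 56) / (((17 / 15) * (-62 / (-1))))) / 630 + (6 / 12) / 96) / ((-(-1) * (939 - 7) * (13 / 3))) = 18588683 / 134445339392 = 0.00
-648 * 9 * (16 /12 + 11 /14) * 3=-259524 /7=-37074.86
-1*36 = -36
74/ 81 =0.91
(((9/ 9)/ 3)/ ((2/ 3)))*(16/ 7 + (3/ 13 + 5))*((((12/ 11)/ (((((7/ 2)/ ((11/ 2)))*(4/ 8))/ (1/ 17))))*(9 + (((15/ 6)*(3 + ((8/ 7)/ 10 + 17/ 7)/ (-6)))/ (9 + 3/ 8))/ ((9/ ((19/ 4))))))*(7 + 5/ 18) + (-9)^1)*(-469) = -61099221158/ 7309575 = -8358.79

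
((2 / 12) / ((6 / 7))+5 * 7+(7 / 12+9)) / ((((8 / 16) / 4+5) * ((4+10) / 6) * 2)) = 1612 / 861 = 1.87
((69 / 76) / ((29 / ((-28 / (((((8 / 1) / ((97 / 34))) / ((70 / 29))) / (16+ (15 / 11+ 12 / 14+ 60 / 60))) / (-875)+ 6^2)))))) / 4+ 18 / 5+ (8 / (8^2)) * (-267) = -29.78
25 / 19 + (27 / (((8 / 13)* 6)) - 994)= -299553 / 304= -985.37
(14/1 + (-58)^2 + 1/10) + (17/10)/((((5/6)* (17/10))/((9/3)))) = 33817/10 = 3381.70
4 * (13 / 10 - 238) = -4734 / 5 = -946.80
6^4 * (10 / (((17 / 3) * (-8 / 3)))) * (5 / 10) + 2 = -7256 / 17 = -426.82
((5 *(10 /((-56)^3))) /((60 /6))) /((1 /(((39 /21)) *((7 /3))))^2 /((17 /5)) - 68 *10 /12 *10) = 8619 /171540479488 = 0.00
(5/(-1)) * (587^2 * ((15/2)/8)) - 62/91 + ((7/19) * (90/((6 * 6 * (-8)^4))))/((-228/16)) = -325999900625393/201836544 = -1615167.87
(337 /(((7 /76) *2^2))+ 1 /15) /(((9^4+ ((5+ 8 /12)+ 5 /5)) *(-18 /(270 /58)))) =-144078 /3999709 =-0.04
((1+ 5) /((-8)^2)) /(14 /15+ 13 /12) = 45 /968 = 0.05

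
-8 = -8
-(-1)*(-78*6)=-468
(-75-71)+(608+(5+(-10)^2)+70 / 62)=17612 / 31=568.13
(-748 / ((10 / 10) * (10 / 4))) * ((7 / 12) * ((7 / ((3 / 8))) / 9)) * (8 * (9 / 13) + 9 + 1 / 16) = -27828031 / 5265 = -5285.48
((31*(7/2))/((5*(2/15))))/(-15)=-217/20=-10.85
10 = 10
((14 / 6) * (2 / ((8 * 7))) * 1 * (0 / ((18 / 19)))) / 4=0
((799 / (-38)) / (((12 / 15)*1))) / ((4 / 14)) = -27965 / 304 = -91.99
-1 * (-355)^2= -126025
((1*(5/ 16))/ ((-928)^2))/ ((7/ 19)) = 95/ 96452608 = 0.00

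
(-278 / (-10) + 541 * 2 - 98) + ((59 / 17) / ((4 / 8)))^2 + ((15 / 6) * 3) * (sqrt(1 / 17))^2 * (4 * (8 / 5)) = 1535751 / 1445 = 1062.80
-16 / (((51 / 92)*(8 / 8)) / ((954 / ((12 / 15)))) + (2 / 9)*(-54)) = 585120 / 438823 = 1.33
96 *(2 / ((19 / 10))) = 1920 / 19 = 101.05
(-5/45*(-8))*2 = 16/9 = 1.78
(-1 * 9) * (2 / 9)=-2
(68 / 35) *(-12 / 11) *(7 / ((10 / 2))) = -816 / 275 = -2.97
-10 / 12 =-5 / 6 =-0.83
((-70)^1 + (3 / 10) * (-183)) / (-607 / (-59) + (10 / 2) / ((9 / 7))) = -663219 / 75280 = -8.81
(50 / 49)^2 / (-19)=-2500 / 45619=-0.05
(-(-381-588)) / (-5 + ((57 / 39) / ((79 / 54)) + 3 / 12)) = -209508 / 811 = -258.33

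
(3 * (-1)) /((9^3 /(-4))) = 4 /243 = 0.02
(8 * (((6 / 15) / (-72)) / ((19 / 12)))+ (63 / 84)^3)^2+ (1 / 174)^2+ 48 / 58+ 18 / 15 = 610716995369 / 279798681600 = 2.18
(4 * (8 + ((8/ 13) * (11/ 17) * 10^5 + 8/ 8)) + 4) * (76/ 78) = 445978640/ 2873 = 155230.99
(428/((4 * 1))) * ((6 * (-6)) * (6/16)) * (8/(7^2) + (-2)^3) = 554688/49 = 11320.16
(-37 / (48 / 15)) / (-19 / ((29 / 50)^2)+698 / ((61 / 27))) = -9490685 / 207231776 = -0.05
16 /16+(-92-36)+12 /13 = -1639 /13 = -126.08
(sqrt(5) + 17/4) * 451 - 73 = 451 * sqrt(5) + 7375/4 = 2852.22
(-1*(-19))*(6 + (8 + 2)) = 304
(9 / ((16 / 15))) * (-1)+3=-87 / 16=-5.44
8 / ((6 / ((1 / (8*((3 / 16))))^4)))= 64 / 243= 0.26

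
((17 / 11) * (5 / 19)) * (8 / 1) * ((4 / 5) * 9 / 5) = 4896 / 1045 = 4.69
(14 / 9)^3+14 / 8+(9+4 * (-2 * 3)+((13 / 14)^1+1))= -154261 / 20412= -7.56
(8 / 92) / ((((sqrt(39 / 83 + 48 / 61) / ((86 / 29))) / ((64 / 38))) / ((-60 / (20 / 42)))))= -33024 * sqrt(3579541) / 1279973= -48.81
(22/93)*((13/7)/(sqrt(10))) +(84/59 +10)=143*sqrt(10)/3255 +674/59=11.56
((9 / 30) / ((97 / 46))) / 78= 23 / 12610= 0.00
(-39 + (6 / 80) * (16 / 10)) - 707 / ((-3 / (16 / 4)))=67784 / 75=903.79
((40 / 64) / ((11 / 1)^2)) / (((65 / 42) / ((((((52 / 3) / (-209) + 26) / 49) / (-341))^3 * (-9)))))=82519531250 / 736169068309060293523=0.00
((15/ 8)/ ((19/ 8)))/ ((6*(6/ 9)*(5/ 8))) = 6/ 19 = 0.32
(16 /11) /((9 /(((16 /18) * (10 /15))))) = 256 /2673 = 0.10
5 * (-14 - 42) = -280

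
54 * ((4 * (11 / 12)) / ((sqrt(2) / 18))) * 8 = 14256 * sqrt(2) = 20161.03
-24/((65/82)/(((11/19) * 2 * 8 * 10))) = -692736/247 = -2804.60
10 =10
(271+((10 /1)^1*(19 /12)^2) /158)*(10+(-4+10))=3084701 /711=4338.54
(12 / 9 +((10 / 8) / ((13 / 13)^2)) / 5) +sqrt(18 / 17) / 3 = sqrt(34) / 17 +19 / 12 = 1.93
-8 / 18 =-4 / 9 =-0.44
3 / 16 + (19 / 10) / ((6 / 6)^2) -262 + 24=-18873 / 80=-235.91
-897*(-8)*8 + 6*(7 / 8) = 57413.25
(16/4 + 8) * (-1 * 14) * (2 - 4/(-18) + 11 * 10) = -56560/3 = -18853.33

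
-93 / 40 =-2.32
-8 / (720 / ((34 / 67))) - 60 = -60.01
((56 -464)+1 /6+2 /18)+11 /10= -18298 /45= -406.62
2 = 2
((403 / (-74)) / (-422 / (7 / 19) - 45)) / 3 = 217 / 142302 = 0.00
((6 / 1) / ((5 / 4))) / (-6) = -4 / 5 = -0.80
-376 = -376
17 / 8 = 2.12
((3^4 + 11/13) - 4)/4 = 253/13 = 19.46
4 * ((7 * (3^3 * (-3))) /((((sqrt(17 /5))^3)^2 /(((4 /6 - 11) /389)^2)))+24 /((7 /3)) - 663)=-13587322674648 /5204080511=-2610.90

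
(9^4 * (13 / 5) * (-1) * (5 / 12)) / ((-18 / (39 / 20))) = 123201 / 160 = 770.01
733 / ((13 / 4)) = 2932 / 13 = 225.54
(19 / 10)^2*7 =2527 / 100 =25.27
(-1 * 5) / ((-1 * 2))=2.50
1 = 1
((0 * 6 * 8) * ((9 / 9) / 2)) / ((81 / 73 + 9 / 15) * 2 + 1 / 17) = 0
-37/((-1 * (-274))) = -37/274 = -0.14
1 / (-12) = -1 / 12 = -0.08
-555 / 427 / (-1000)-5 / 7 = -60889 / 85400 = -0.71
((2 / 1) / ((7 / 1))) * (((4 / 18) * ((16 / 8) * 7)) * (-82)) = -656 / 9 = -72.89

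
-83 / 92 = -0.90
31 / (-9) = -31 / 9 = -3.44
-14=-14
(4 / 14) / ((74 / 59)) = 59 / 259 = 0.23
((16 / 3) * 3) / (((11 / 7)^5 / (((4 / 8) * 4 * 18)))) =9680832 / 161051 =60.11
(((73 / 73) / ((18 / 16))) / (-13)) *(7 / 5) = -56 / 585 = -0.10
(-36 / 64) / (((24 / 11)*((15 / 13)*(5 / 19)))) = -0.85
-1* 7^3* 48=-16464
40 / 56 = 5 / 7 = 0.71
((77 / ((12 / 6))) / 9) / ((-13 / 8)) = -308 / 117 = -2.63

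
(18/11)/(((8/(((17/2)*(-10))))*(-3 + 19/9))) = 6885/352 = 19.56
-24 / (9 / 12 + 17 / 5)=-480 / 83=-5.78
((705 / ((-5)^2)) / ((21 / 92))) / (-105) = -4324 / 3675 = -1.18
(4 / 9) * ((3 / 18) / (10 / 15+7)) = 2 / 207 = 0.01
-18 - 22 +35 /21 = -115 /3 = -38.33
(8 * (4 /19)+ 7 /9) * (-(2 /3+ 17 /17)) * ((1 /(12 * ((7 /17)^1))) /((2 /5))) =-178925 /86184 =-2.08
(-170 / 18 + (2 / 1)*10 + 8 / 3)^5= 23863536599 / 59049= 404131.09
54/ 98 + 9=468/ 49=9.55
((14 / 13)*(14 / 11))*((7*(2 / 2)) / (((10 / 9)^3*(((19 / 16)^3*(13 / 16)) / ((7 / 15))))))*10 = 38236520448 / 1593860125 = 23.99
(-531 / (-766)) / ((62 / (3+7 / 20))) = 35577 / 949840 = 0.04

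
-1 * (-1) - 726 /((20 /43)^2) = -670987 /200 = -3354.94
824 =824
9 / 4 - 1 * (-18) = 20.25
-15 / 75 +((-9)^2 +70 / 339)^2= 3789114284 / 574605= 6594.29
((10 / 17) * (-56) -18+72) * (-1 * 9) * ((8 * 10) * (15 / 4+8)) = -3028680 / 17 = -178157.65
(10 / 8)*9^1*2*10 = 225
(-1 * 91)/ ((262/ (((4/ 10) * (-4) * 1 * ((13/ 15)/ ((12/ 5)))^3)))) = 199927/ 7639920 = 0.03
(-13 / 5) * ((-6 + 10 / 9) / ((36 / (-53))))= -7579 / 405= -18.71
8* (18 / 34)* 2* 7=1008 / 17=59.29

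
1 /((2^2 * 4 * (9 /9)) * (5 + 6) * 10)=1 /1760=0.00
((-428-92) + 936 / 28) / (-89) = 3406 / 623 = 5.47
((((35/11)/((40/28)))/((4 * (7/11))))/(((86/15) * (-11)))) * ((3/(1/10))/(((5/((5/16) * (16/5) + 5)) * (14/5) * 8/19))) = -12825/30272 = -0.42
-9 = -9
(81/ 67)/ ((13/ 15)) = 1215/ 871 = 1.39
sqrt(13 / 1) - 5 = -5+ sqrt(13) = -1.39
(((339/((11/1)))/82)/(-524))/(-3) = 113/472648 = 0.00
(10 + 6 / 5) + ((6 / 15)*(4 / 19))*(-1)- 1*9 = 201 / 95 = 2.12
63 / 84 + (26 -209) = -729 / 4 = -182.25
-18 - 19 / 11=-19.73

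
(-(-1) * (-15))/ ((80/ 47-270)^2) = -6627/ 31802420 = -0.00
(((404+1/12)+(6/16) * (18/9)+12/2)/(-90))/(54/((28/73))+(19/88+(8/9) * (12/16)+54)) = -75922/3254355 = -0.02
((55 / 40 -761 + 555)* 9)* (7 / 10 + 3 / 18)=-63843 / 40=-1596.08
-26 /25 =-1.04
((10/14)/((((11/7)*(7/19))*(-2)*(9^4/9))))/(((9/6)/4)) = -380/168399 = -0.00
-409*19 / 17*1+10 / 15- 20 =-24299 / 51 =-476.45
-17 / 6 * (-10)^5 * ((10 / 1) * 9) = 25500000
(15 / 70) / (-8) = -3 / 112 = -0.03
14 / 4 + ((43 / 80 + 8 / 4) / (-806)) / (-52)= 11735563 / 3352960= 3.50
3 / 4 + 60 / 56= 51 / 28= 1.82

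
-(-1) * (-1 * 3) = -3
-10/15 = -0.67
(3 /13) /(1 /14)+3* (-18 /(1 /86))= -60330 /13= -4640.77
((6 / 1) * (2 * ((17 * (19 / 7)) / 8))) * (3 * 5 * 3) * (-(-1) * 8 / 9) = 19380 / 7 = 2768.57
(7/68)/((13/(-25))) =-175/884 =-0.20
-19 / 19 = -1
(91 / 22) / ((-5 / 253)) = -2093 / 10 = -209.30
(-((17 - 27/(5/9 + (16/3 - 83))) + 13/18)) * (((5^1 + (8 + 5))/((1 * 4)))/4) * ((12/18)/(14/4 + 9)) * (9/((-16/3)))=1.83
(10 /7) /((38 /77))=55 /19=2.89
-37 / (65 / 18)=-666 / 65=-10.25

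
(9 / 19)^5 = 59049 / 2476099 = 0.02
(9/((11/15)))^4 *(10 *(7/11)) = 23250543750/161051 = 144367.58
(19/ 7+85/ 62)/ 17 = 1773/ 7378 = 0.24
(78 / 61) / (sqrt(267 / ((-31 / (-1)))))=26*sqrt(8277) / 5429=0.44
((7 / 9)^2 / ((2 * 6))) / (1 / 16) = 196 / 243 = 0.81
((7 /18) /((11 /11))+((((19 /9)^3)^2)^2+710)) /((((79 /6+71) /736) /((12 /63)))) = 2842667194601213824 /199677682292067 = 14236.28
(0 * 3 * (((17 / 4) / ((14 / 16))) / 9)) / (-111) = 0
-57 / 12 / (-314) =19 / 1256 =0.02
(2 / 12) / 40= 1 / 240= 0.00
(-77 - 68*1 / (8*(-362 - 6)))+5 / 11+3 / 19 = -11746687 / 153824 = -76.36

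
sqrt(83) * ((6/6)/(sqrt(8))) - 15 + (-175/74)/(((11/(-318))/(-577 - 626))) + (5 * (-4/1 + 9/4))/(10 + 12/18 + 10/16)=-9073051650/110297 + sqrt(166)/4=-82256.96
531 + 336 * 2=1203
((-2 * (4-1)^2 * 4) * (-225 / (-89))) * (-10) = 162000 / 89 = 1820.22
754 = 754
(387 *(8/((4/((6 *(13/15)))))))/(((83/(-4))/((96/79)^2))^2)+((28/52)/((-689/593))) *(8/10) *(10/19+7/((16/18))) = 7885837737086903021/456647122222956470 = 17.27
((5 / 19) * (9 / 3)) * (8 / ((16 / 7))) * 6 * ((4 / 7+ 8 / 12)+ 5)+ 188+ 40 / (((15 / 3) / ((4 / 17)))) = 94737 / 323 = 293.30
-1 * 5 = -5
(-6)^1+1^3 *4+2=0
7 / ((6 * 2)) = 7 / 12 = 0.58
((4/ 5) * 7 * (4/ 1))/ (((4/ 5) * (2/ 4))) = 56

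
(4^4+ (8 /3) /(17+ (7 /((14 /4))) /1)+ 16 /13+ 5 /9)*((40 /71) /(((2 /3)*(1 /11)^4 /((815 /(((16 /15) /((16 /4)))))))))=171042518024125 /17537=9753237043.06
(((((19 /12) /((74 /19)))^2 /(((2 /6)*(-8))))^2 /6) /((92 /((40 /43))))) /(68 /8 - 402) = -84917815205 /5162399507548864512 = -0.00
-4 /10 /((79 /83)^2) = -13778 /31205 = -0.44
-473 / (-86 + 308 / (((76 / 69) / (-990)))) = 8987 / 5261504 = 0.00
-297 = -297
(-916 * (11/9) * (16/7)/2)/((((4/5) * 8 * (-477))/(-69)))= -28.92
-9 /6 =-3 /2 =-1.50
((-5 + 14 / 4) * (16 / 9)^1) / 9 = -8 / 27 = -0.30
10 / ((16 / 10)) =25 / 4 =6.25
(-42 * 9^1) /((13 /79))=-29862 /13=-2297.08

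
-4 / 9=-0.44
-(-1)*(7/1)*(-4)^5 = -7168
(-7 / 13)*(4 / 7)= -4 / 13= -0.31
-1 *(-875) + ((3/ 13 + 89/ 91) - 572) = 27683/ 91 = 304.21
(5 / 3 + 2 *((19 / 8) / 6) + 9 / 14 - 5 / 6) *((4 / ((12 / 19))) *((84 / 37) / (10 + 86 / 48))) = 28956 / 10471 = 2.77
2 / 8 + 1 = 5 / 4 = 1.25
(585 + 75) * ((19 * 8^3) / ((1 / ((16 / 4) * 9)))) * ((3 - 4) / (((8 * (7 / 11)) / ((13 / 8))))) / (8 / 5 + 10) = -1291118400 / 203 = -6360189.16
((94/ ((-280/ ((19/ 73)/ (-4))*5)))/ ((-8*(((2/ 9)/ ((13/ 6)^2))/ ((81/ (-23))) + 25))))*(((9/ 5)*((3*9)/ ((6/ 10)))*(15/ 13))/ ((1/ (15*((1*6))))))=-2056499523/ 11186108864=-0.18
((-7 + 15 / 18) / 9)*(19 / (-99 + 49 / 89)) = 62567 / 473148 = 0.13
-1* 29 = -29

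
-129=-129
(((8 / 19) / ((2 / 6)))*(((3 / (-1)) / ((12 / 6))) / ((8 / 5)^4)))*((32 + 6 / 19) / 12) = -575625 / 739328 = -0.78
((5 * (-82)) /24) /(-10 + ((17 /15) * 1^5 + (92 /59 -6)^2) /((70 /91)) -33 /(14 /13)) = 124880875 /98935016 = 1.26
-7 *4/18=-14/9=-1.56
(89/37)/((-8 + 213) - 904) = -89/25863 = -0.00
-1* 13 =-13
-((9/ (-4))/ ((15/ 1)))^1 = 3/ 20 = 0.15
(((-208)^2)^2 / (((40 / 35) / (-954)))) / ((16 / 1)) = -97653943296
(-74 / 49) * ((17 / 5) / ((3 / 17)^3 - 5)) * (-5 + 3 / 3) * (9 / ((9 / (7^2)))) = -12361108 / 61345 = -201.50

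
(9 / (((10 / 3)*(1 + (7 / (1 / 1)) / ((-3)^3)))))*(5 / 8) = 729 / 320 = 2.28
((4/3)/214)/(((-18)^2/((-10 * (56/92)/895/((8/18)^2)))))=-7/10572456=-0.00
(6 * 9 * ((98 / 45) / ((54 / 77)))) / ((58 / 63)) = 26411 / 145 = 182.14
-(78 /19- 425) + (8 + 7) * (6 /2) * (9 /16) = 135647 /304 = 446.21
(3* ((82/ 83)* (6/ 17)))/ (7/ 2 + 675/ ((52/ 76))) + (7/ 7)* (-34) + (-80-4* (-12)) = -2397117990/ 36320551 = -66.00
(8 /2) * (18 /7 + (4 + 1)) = 212 /7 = 30.29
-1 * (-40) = 40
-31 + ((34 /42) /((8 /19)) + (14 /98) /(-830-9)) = -4098539 /140952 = -29.08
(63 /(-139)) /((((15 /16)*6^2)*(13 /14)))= -392 /27105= -0.01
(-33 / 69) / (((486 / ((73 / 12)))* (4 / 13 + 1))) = -10439 / 2280312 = -0.00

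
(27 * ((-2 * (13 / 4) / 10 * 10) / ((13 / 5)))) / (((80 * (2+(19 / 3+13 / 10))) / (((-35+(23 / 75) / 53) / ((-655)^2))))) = 1877877 / 262855037000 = 0.00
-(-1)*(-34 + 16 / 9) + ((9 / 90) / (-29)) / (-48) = -1345597 / 41760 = -32.22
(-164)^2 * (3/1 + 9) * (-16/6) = -860672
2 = 2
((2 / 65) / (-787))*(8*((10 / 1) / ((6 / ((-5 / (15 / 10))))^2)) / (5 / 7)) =-0.00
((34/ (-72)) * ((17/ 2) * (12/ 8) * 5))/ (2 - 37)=289/ 336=0.86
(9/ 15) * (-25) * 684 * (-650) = 6669000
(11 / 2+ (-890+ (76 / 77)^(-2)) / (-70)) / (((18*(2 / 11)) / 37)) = 2994897697 / 14555520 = 205.76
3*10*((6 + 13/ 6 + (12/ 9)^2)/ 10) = 179/ 6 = 29.83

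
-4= -4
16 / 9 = 1.78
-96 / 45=-32 / 15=-2.13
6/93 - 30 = -928/31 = -29.94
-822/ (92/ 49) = -20139/ 46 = -437.80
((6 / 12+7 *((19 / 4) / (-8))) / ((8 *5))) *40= -117 / 32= -3.66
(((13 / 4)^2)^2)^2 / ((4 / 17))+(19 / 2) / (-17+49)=13867500081 / 262144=52900.31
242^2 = 58564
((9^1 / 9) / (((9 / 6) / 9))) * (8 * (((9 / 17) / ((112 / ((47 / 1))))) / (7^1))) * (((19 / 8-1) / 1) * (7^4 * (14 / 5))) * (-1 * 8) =-112657.34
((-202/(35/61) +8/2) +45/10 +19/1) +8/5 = -22607/70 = -322.96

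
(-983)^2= 966289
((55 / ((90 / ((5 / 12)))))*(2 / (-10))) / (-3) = 11 / 648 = 0.02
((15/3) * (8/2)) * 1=20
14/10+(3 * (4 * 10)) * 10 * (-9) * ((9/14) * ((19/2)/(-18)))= 3665.69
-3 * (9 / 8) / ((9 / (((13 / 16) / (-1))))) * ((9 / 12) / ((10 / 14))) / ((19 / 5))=819 / 9728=0.08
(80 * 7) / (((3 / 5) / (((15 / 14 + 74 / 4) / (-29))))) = -54800 / 87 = -629.89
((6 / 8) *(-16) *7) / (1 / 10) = -840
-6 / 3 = -2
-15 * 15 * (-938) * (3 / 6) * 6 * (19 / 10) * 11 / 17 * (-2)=-1556804.12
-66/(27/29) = -638/9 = -70.89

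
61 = 61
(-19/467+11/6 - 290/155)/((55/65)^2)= -1149707/10510302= -0.11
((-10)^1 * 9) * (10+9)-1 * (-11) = -1699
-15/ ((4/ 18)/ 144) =-9720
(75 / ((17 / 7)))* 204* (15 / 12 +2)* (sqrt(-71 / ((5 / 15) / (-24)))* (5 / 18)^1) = 34125* sqrt(142) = 406646.31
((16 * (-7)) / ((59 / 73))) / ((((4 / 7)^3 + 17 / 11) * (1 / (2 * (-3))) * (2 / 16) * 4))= 370176576 / 385565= 960.09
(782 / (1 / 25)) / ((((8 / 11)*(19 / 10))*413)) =537625 / 15694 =34.26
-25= -25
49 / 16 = 3.06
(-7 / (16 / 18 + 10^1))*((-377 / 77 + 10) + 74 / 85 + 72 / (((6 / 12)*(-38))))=-2445453 / 1740970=-1.40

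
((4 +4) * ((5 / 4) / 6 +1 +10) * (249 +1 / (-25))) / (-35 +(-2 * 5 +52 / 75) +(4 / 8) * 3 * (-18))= -418564 / 1337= -313.06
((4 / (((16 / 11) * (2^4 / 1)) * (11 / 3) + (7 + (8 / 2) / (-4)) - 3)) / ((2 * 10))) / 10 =3 / 13250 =0.00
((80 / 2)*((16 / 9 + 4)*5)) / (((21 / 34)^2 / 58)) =697299200 / 3969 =175686.37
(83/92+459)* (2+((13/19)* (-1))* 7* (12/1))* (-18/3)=153074.81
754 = 754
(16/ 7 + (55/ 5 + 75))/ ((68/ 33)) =10197/ 238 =42.84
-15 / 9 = -5 / 3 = -1.67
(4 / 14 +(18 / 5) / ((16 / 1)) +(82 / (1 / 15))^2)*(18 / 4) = 3812509287 / 560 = 6808052.30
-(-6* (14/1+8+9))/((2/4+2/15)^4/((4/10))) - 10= 58960790/130321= 452.43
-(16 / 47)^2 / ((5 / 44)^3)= -21807104 / 276125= -78.98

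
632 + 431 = 1063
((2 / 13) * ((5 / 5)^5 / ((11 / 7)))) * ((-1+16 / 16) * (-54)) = 0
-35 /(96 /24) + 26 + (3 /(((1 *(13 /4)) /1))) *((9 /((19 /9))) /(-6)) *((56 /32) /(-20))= 170997 /9880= 17.31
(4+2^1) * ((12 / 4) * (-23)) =-414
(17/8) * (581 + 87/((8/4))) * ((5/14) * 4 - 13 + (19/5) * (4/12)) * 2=-11487053/420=-27350.13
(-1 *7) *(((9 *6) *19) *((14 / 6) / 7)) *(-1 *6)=14364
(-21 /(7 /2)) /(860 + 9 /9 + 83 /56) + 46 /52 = 1102141 /1255774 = 0.88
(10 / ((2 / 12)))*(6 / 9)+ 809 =849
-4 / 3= -1.33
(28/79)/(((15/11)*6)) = 154/3555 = 0.04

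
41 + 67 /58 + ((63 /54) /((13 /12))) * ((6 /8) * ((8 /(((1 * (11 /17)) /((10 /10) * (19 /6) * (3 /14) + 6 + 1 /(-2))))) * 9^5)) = 30217730601 /8294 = 3643324.16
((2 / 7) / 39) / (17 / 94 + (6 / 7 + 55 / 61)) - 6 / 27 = -221086 / 1012089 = -0.22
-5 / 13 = -0.38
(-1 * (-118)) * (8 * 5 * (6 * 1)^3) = 1019520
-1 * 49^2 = -2401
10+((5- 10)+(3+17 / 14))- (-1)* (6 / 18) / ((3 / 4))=1217 / 126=9.66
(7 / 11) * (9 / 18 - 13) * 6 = -525 / 11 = -47.73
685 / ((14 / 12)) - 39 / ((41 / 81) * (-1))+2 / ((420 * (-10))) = 57186859 / 86100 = 664.19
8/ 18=0.44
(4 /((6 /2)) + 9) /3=31 /9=3.44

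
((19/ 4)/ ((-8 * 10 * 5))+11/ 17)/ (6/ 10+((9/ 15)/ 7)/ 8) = 40313/ 38760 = 1.04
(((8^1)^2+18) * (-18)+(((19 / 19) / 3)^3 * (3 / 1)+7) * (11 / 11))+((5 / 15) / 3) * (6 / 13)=-171854 / 117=-1468.84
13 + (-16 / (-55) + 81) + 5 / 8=41763 / 440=94.92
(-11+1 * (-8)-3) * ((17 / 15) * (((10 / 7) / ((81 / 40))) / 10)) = -2992 / 1701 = -1.76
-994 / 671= -1.48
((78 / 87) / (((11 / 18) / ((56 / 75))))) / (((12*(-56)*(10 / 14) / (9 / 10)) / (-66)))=2457 / 18125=0.14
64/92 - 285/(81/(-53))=116237/621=187.18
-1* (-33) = 33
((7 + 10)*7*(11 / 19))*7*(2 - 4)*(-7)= 128282 / 19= 6751.68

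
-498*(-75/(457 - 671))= -18675/107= -174.53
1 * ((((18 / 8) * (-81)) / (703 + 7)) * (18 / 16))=-6561 / 22720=-0.29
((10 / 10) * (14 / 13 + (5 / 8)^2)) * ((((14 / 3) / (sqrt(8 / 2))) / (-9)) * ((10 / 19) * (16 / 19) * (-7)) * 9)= 10.62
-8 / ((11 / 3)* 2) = -1.09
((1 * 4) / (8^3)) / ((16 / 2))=1 / 1024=0.00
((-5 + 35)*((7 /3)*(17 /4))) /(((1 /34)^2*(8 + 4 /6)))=515865 /13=39681.92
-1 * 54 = -54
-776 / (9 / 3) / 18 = -388 / 27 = -14.37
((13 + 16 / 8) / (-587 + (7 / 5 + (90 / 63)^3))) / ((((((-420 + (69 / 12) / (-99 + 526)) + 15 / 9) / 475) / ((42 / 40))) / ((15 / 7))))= 140877174375 / 2141979144184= 0.07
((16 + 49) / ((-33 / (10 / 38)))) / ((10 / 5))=-325 / 1254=-0.26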